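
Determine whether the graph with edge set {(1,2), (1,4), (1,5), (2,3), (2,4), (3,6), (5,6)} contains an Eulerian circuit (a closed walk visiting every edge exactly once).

Step 1: Find the degree of each vertex:
  deg(1) = 3
  deg(2) = 3
  deg(3) = 2
  deg(4) = 2
  deg(5) = 2
  deg(6) = 2

Step 2: Count vertices with odd degree:
  Odd-degree vertices: 1, 2 (2 total)

Step 3: Apply Euler's theorem:
  - Eulerian circuit exists iff graph is connected and all vertices have even degree
  - Eulerian path exists iff graph is connected and has 0 or 2 odd-degree vertices

Graph is connected with exactly 2 odd-degree vertices (1, 2).
Eulerian path exists (starting and ending at the odd-degree vertices), but no Eulerian circuit.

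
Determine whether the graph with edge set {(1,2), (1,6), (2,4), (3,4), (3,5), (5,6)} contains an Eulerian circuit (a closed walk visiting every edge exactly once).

Step 1: Find the degree of each vertex:
  deg(1) = 2
  deg(2) = 2
  deg(3) = 2
  deg(4) = 2
  deg(5) = 2
  deg(6) = 2

Step 2: Count vertices with odd degree:
  All vertices have even degree (0 odd-degree vertices)

Step 3: Apply Euler's theorem:
  - Eulerian circuit exists iff graph is connected and all vertices have even degree
  - Eulerian path exists iff graph is connected and has 0 or 2 odd-degree vertices

Graph is connected with 0 odd-degree vertices.
Both Eulerian circuit and Eulerian path exist.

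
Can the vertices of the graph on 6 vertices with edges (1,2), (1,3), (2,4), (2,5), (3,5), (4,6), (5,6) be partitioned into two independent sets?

Step 1: Attempt 2-coloring using BFS:
  Start at vertex 1, assign color 0
  Color vertex 2 with color 1 (neighbor of 1)
  Color vertex 3 with color 1 (neighbor of 1)
  Color vertex 4 with color 0 (neighbor of 2)
  Color vertex 5 with color 0 (neighbor of 2)
  Color vertex 6 with color 1 (neighbor of 4)

Step 2: 2-coloring succeeded. No conflicts found.
  Set A (color 0): {1, 4, 5}
  Set B (color 1): {2, 3, 6}

The graph is bipartite with partition {1, 4, 5}, {2, 3, 6}.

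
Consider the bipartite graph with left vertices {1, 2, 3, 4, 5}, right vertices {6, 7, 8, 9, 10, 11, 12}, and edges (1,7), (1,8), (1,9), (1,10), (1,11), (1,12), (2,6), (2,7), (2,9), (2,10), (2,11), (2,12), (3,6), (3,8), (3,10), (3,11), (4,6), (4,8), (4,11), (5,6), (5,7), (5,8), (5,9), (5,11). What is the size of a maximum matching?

Step 1: List the neighbors of each left vertex:
  1: 7, 8, 9, 10, 11, 12
  2: 6, 7, 9, 10, 11, 12
  3: 6, 8, 10, 11
  4: 6, 8, 11
  5: 6, 7, 8, 9, 11

Step 2: Greedily match left vertices, then look for augmenting paths:
  Match 1 -- 7
  Match 2 -- 6
  Match 3 -- 8
  Match 4 -- 11
  Match 5 -- 9
  No augmenting path remains.

Step 3: Verify this is maximum:
  Matching size 5 = min(|L|, |R|) = min(5, 7), which is an upper bound, so this matching is maximum.

Maximum matching: {(1,7), (2,6), (3,8), (4,11), (5,9)}
Size: 5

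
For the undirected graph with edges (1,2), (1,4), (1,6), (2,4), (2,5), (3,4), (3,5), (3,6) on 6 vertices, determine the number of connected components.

Step 1: Build adjacency list from edges:
  1: 2, 4, 6
  2: 1, 4, 5
  3: 4, 5, 6
  4: 1, 2, 3
  5: 2, 3
  6: 1, 3

Step 2: Run BFS/DFS from vertex 1:
  Visited: {1, 2, 4, 6, 5, 3}
  Reached 6 of 6 vertices

Step 3: All 6 vertices reached from vertex 1, so the graph is connected.
Number of connected components: 1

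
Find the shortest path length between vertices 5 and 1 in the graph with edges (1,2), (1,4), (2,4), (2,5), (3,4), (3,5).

Step 1: Build adjacency list:
  1: 2, 4
  2: 1, 4, 5
  3: 4, 5
  4: 1, 2, 3
  5: 2, 3

Step 2: BFS from vertex 5 to find shortest path to 1:
  vertex 2 reached at distance 1
  vertex 3 reached at distance 1
  vertex 1 reached at distance 2

Step 3: Shortest path: 5 -> 2 -> 1
Path length: 2 edges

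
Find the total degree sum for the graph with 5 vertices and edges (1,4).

Step 1: Count edges incident to each vertex:
  deg(1) = 1 (neighbors: 4)
  deg(2) = 0 (neighbors: none)
  deg(3) = 0 (neighbors: none)
  deg(4) = 1 (neighbors: 1)
  deg(5) = 0 (neighbors: none)

Step 2: Sum all degrees:
  1 + 0 + 0 + 1 + 0 = 2

Verification: sum of degrees = 2 * |E| = 2 * 1 = 2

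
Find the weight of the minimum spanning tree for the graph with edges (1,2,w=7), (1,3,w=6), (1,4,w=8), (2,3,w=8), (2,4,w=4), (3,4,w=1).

Apply Kruskal's algorithm (sort edges by weight, add if no cycle):

Sorted edges by weight:
  (3,4) w=1
  (2,4) w=4
  (1,3) w=6
  (1,2) w=7
  (1,4) w=8
  (2,3) w=8

Add edge (3,4) w=1 -- no cycle. Running total: 1
Add edge (2,4) w=4 -- no cycle. Running total: 5
Add edge (1,3) w=6 -- no cycle. Running total: 11

MST edges: (3,4,w=1), (2,4,w=4), (1,3,w=6)
Total MST weight: 1 + 4 + 6 = 11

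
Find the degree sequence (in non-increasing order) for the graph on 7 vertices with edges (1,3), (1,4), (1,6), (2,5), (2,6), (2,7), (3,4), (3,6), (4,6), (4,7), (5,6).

Step 1: Count edges incident to each vertex:
  deg(1) = 3 (neighbors: 3, 4, 6)
  deg(2) = 3 (neighbors: 5, 6, 7)
  deg(3) = 3 (neighbors: 1, 4, 6)
  deg(4) = 4 (neighbors: 1, 3, 6, 7)
  deg(5) = 2 (neighbors: 2, 6)
  deg(6) = 5 (neighbors: 1, 2, 3, 4, 5)
  deg(7) = 2 (neighbors: 2, 4)

Step 2: Sort degrees in non-increasing order:
  Degrees: [3, 3, 3, 4, 2, 5, 2] -> sorted: [5, 4, 3, 3, 3, 2, 2]

Degree sequence: [5, 4, 3, 3, 3, 2, 2]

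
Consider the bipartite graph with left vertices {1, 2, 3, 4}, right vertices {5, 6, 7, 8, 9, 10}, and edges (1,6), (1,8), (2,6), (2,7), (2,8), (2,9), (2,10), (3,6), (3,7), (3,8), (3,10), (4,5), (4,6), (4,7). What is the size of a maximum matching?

Step 1: List the neighbors of each left vertex:
  1: 6, 8
  2: 6, 7, 8, 9, 10
  3: 6, 7, 8, 10
  4: 5, 6, 7

Step 2: Greedily match left vertices, then look for augmenting paths:
  Match 1 -- 6
  Match 2 -- 7
  Match 3 -- 8
  Match 4 -- 5
  No augmenting path remains.

Step 3: Verify this is maximum:
  Matching size 4 = min(|L|, |R|) = min(4, 6), which is an upper bound, so this matching is maximum.

Maximum matching: {(1,6), (2,7), (3,8), (4,5)}
Size: 4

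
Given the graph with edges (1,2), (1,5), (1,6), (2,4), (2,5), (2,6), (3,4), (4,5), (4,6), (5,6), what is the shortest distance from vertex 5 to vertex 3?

Step 1: Build adjacency list:
  1: 2, 5, 6
  2: 1, 4, 5, 6
  3: 4
  4: 2, 3, 5, 6
  5: 1, 2, 4, 6
  6: 1, 2, 4, 5

Step 2: BFS from vertex 5 to find shortest path to 3:
  vertex 1 reached at distance 1
  vertex 2 reached at distance 1
  vertex 4 reached at distance 1
  vertex 6 reached at distance 1
  vertex 3 reached at distance 2

Step 3: Shortest path: 5 -> 4 -> 3
Path length: 2 edges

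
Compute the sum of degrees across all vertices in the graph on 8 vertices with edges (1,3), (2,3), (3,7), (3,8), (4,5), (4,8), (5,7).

Step 1: Count edges incident to each vertex:
  deg(1) = 1 (neighbors: 3)
  deg(2) = 1 (neighbors: 3)
  deg(3) = 4 (neighbors: 1, 2, 7, 8)
  deg(4) = 2 (neighbors: 5, 8)
  deg(5) = 2 (neighbors: 4, 7)
  deg(6) = 0 (neighbors: none)
  deg(7) = 2 (neighbors: 3, 5)
  deg(8) = 2 (neighbors: 3, 4)

Step 2: Sum all degrees:
  1 + 1 + 4 + 2 + 2 + 0 + 2 + 2 = 14

Verification: sum of degrees = 2 * |E| = 2 * 7 = 14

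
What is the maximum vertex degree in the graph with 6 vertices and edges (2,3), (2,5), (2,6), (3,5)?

Step 1: Count edges incident to each vertex:
  deg(1) = 0 (neighbors: none)
  deg(2) = 3 (neighbors: 3, 5, 6)
  deg(3) = 2 (neighbors: 2, 5)
  deg(4) = 0 (neighbors: none)
  deg(5) = 2 (neighbors: 2, 3)
  deg(6) = 1 (neighbors: 2)

Step 2: Find maximum:
  max(0, 3, 2, 0, 2, 1) = 3 (vertex 2)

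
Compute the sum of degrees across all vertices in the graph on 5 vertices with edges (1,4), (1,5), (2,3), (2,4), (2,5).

Step 1: Count edges incident to each vertex:
  deg(1) = 2 (neighbors: 4, 5)
  deg(2) = 3 (neighbors: 3, 4, 5)
  deg(3) = 1 (neighbors: 2)
  deg(4) = 2 (neighbors: 1, 2)
  deg(5) = 2 (neighbors: 1, 2)

Step 2: Sum all degrees:
  2 + 3 + 1 + 2 + 2 = 10

Verification: sum of degrees = 2 * |E| = 2 * 5 = 10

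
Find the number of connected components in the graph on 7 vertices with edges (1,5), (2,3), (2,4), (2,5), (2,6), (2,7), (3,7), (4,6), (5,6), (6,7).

Step 1: Build adjacency list from edges:
  1: 5
  2: 3, 4, 5, 6, 7
  3: 2, 7
  4: 2, 6
  5: 1, 2, 6
  6: 2, 4, 5, 7
  7: 2, 3, 6

Step 2: Run BFS/DFS from vertex 1:
  Visited: {1, 5, 2, 6, 3, 4, 7}
  Reached 7 of 7 vertices

Step 3: All 7 vertices reached from vertex 1, so the graph is connected.
Number of connected components: 1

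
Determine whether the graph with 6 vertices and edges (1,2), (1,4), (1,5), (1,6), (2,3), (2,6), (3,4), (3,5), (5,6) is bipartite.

Step 1: Attempt 2-coloring using BFS:
  Start at vertex 1, assign color 0
  Color vertex 2 with color 1 (neighbor of 1)
  Color vertex 4 with color 1 (neighbor of 1)
  Color vertex 5 with color 1 (neighbor of 1)
  Color vertex 6 with color 1 (neighbor of 1)
  Color vertex 3 with color 0 (neighbor of 2)

Step 2: Conflict found! Vertices 2 and 6 are adjacent but have the same color.
This means the graph contains an odd cycle.

The graph is NOT bipartite.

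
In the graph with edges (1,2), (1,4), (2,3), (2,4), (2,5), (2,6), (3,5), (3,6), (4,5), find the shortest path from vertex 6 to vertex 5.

Step 1: Build adjacency list:
  1: 2, 4
  2: 1, 3, 4, 5, 6
  3: 2, 5, 6
  4: 1, 2, 5
  5: 2, 3, 4
  6: 2, 3

Step 2: BFS from vertex 6 to find shortest path to 5:
  vertex 2 reached at distance 1
  vertex 3 reached at distance 1
  vertex 1 reached at distance 2
  vertex 4 reached at distance 2
  vertex 5 reached at distance 2

Step 3: Shortest path: 6 -> 3 -> 5
Path length: 2 edges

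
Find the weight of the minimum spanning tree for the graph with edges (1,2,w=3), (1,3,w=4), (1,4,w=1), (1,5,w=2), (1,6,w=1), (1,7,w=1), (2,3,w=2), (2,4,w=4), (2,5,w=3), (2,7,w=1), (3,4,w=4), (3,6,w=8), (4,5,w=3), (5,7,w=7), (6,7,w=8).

Apply Kruskal's algorithm (sort edges by weight, add if no cycle):

Sorted edges by weight:
  (1,7) w=1
  (1,6) w=1
  (1,4) w=1
  (2,7) w=1
  (1,5) w=2
  (2,3) w=2
  (1,2) w=3
  (2,5) w=3
  (4,5) w=3
  (1,3) w=4
  (2,4) w=4
  (3,4) w=4
  (5,7) w=7
  (3,6) w=8
  (6,7) w=8

Add edge (1,7) w=1 -- no cycle. Running total: 1
Add edge (1,6) w=1 -- no cycle. Running total: 2
Add edge (1,4) w=1 -- no cycle. Running total: 3
Add edge (2,7) w=1 -- no cycle. Running total: 4
Add edge (1,5) w=2 -- no cycle. Running total: 6
Add edge (2,3) w=2 -- no cycle. Running total: 8

MST edges: (1,7,w=1), (1,6,w=1), (1,4,w=1), (2,7,w=1), (1,5,w=2), (2,3,w=2)
Total MST weight: 1 + 1 + 1 + 1 + 2 + 2 = 8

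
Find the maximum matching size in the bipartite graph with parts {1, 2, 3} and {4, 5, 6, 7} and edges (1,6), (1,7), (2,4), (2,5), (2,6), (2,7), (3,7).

Step 1: List the neighbors of each left vertex:
  1: 6, 7
  2: 4, 5, 6, 7
  3: 7

Step 2: Greedily match left vertices, then look for augmenting paths:
  Match 1 -- 6
  Match 2 -- 4
  Match 3 -- 7
  No augmenting path remains.

Step 3: Verify this is maximum:
  Matching size 3 = min(|L|, |R|) = min(3, 4), which is an upper bound, so this matching is maximum.

Maximum matching: {(1,6), (2,4), (3,7)}
Size: 3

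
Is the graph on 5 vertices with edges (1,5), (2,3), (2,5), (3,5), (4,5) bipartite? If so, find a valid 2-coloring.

Step 1: Attempt 2-coloring using BFS:
  Start at vertex 1, assign color 0
  Color vertex 5 with color 1 (neighbor of 1)
  Color vertex 2 with color 0 (neighbor of 5)
  Color vertex 3 with color 0 (neighbor of 5)
  Color vertex 4 with color 0 (neighbor of 5)

Step 2: Conflict found! Vertices 2 and 3 are adjacent but have the same color.
This means the graph contains an odd cycle.

The graph is NOT bipartite.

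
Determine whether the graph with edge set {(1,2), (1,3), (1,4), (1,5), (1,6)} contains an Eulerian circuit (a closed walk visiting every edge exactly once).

Step 1: Find the degree of each vertex:
  deg(1) = 5
  deg(2) = 1
  deg(3) = 1
  deg(4) = 1
  deg(5) = 1
  deg(6) = 1

Step 2: Count vertices with odd degree:
  Odd-degree vertices: 1, 2, 3, 4, 5, 6 (6 total)

Step 3: Apply Euler's theorem:
  - Eulerian circuit exists iff graph is connected and all vertices have even degree
  - Eulerian path exists iff graph is connected and has 0 or 2 odd-degree vertices

Graph has 6 odd-degree vertices (need 0 or 2).
Neither Eulerian path nor Eulerian circuit exists.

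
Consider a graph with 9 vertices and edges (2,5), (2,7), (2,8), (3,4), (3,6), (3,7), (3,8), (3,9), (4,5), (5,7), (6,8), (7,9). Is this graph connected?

Step 1: Build adjacency list from edges:
  1: (none)
  2: 5, 7, 8
  3: 4, 6, 7, 8, 9
  4: 3, 5
  5: 2, 4, 7
  6: 3, 8
  7: 2, 3, 5, 9
  8: 2, 3, 6
  9: 3, 7

Step 2: Run BFS/DFS from vertex 1:
  Visited: {1}
  Reached 1 of 9 vertices

Step 3: Only 1 of 9 vertices reached. Graph is disconnected.
Connected components: {1}, {2, 3, 4, 5, 6, 7, 8, 9}
Answer: No, the graph is not connected (2 components).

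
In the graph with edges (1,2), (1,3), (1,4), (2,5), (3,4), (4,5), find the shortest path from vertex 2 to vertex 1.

Step 1: Build adjacency list:
  1: 2, 3, 4
  2: 1, 5
  3: 1, 4
  4: 1, 3, 5
  5: 2, 4

Step 2: BFS from vertex 2 to find shortest path to 1:
  vertex 1 reached at distance 1

Step 3: Shortest path: 2 -> 1
Path length: 1 edge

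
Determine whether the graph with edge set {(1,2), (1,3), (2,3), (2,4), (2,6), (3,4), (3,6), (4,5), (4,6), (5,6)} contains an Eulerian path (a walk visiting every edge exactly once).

Step 1: Find the degree of each vertex:
  deg(1) = 2
  deg(2) = 4
  deg(3) = 4
  deg(4) = 4
  deg(5) = 2
  deg(6) = 4

Step 2: Count vertices with odd degree:
  All vertices have even degree (0 odd-degree vertices)

Step 3: Apply Euler's theorem:
  - Eulerian circuit exists iff graph is connected and all vertices have even degree
  - Eulerian path exists iff graph is connected and has 0 or 2 odd-degree vertices

Graph is connected with 0 odd-degree vertices.
Both Eulerian circuit and Eulerian path exist.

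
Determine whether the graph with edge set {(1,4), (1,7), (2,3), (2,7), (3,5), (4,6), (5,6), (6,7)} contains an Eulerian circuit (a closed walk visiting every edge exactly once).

Step 1: Find the degree of each vertex:
  deg(1) = 2
  deg(2) = 2
  deg(3) = 2
  deg(4) = 2
  deg(5) = 2
  deg(6) = 3
  deg(7) = 3

Step 2: Count vertices with odd degree:
  Odd-degree vertices: 6, 7 (2 total)

Step 3: Apply Euler's theorem:
  - Eulerian circuit exists iff graph is connected and all vertices have even degree
  - Eulerian path exists iff graph is connected and has 0 or 2 odd-degree vertices

Graph is connected with exactly 2 odd-degree vertices (6, 7).
Eulerian path exists (starting and ending at the odd-degree vertices), but no Eulerian circuit.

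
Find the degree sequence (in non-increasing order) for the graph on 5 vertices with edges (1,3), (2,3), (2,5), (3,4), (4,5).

Step 1: Count edges incident to each vertex:
  deg(1) = 1 (neighbors: 3)
  deg(2) = 2 (neighbors: 3, 5)
  deg(3) = 3 (neighbors: 1, 2, 4)
  deg(4) = 2 (neighbors: 3, 5)
  deg(5) = 2 (neighbors: 2, 4)

Step 2: Sort degrees in non-increasing order:
  Degrees: [1, 2, 3, 2, 2] -> sorted: [3, 2, 2, 2, 1]

Degree sequence: [3, 2, 2, 2, 1]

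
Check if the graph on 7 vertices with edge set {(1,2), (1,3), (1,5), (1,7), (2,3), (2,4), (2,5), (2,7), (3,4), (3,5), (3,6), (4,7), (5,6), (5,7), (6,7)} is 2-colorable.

Step 1: Attempt 2-coloring using BFS:
  Start at vertex 1, assign color 0
  Color vertex 2 with color 1 (neighbor of 1)
  Color vertex 3 with color 1 (neighbor of 1)
  Color vertex 5 with color 1 (neighbor of 1)
  Color vertex 7 with color 1 (neighbor of 1)

Step 2: Conflict found! Vertices 2 and 3 are adjacent but have the same color.
This means the graph contains an odd cycle.

The graph is NOT bipartite.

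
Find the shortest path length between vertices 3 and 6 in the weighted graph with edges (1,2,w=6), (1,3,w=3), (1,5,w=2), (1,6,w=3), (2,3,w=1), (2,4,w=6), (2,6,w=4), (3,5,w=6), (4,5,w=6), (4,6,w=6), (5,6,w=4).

Step 1: Build adjacency list with weights:
  1: 2(w=6), 3(w=3), 5(w=2), 6(w=3)
  2: 1(w=6), 3(w=1), 4(w=6), 6(w=4)
  3: 1(w=3), 2(w=1), 5(w=6)
  4: 2(w=6), 5(w=6), 6(w=6)
  5: 1(w=2), 3(w=6), 4(w=6), 6(w=4)
  6: 1(w=3), 2(w=4), 4(w=6), 5(w=4)

Step 2: Apply Dijkstra's algorithm from vertex 3:
  Visit vertex 3 (distance=0)
    Update dist[1] = 3
    Update dist[2] = 1
    Update dist[5] = 6
  Visit vertex 2 (distance=1)
    Update dist[4] = 7
    Update dist[6] = 5
  Visit vertex 1 (distance=3)
    Update dist[5] = 5
  Visit vertex 5 (distance=5)
  Visit vertex 6 (distance=5)

Step 3: Shortest path: 3 -> 2 -> 6
Total weight: 1 + 4 = 5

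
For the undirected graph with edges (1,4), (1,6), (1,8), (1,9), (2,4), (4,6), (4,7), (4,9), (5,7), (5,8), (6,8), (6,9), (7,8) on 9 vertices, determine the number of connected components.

Step 1: Build adjacency list from edges:
  1: 4, 6, 8, 9
  2: 4
  3: (none)
  4: 1, 2, 6, 7, 9
  5: 7, 8
  6: 1, 4, 8, 9
  7: 4, 5, 8
  8: 1, 5, 6, 7
  9: 1, 4, 6

Step 2: Run BFS/DFS from vertex 1:
  Visited: {1, 4, 6, 8, 9, 2, 7, 5}
  Reached 8 of 9 vertices

Step 3: Only 8 of 9 vertices reached. Graph is disconnected.
Connected components: {1, 2, 4, 5, 6, 7, 8, 9}, {3}
Number of connected components: 2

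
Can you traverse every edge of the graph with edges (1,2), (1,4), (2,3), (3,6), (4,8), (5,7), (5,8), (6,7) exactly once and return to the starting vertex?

Step 1: Find the degree of each vertex:
  deg(1) = 2
  deg(2) = 2
  deg(3) = 2
  deg(4) = 2
  deg(5) = 2
  deg(6) = 2
  deg(7) = 2
  deg(8) = 2

Step 2: Count vertices with odd degree:
  All vertices have even degree (0 odd-degree vertices)

Step 3: Apply Euler's theorem:
  - Eulerian circuit exists iff graph is connected and all vertices have even degree
  - Eulerian path exists iff graph is connected and has 0 or 2 odd-degree vertices

Graph is connected with 0 odd-degree vertices.
Both Eulerian circuit and Eulerian path exist.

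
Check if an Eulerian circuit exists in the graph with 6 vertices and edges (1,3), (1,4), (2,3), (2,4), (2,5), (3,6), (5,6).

Step 1: Find the degree of each vertex:
  deg(1) = 2
  deg(2) = 3
  deg(3) = 3
  deg(4) = 2
  deg(5) = 2
  deg(6) = 2

Step 2: Count vertices with odd degree:
  Odd-degree vertices: 2, 3 (2 total)

Step 3: Apply Euler's theorem:
  - Eulerian circuit exists iff graph is connected and all vertices have even degree
  - Eulerian path exists iff graph is connected and has 0 or 2 odd-degree vertices

Graph is connected with exactly 2 odd-degree vertices (2, 3).
Eulerian path exists (starting and ending at the odd-degree vertices), but no Eulerian circuit.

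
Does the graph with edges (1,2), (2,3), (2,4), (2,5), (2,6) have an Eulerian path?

Step 1: Find the degree of each vertex:
  deg(1) = 1
  deg(2) = 5
  deg(3) = 1
  deg(4) = 1
  deg(5) = 1
  deg(6) = 1

Step 2: Count vertices with odd degree:
  Odd-degree vertices: 1, 2, 3, 4, 5, 6 (6 total)

Step 3: Apply Euler's theorem:
  - Eulerian circuit exists iff graph is connected and all vertices have even degree
  - Eulerian path exists iff graph is connected and has 0 or 2 odd-degree vertices

Graph has 6 odd-degree vertices (need 0 or 2).
Neither Eulerian path nor Eulerian circuit exists.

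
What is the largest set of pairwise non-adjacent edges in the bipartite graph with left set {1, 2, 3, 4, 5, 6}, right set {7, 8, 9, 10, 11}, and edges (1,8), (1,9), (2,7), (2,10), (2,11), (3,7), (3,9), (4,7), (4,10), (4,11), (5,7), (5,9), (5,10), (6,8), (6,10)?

Step 1: List the neighbors of each left vertex:
  1: 8, 9
  2: 7, 10, 11
  3: 7, 9
  4: 7, 10, 11
  5: 7, 9, 10
  6: 8, 10

Step 2: Greedily match left vertices, then look for augmenting paths:
  Match 1 -- 8
  Match 2 -- 11
  Match 3 -- 9
  Match 4 -- 10
  Match 5 -- 7
  No augmenting path remains.

Step 3: Verify this is maximum:
  Matching size 5 = min(|L|, |R|) = min(6, 5), which is an upper bound, so this matching is maximum.

Maximum matching: {(1,8), (2,11), (3,9), (4,10), (5,7)}
Size: 5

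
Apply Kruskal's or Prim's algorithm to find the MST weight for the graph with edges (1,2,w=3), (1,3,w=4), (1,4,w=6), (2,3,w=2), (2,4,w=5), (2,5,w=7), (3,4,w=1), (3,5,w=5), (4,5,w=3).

Apply Kruskal's algorithm (sort edges by weight, add if no cycle):

Sorted edges by weight:
  (3,4) w=1
  (2,3) w=2
  (1,2) w=3
  (4,5) w=3
  (1,3) w=4
  (2,4) w=5
  (3,5) w=5
  (1,4) w=6
  (2,5) w=7

Add edge (3,4) w=1 -- no cycle. Running total: 1
Add edge (2,3) w=2 -- no cycle. Running total: 3
Add edge (1,2) w=3 -- no cycle. Running total: 6
Add edge (4,5) w=3 -- no cycle. Running total: 9

MST edges: (3,4,w=1), (2,3,w=2), (1,2,w=3), (4,5,w=3)
Total MST weight: 1 + 2 + 3 + 3 = 9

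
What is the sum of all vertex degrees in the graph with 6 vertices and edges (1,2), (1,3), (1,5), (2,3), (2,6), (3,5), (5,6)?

Step 1: Count edges incident to each vertex:
  deg(1) = 3 (neighbors: 2, 3, 5)
  deg(2) = 3 (neighbors: 1, 3, 6)
  deg(3) = 3 (neighbors: 1, 2, 5)
  deg(4) = 0 (neighbors: none)
  deg(5) = 3 (neighbors: 1, 3, 6)
  deg(6) = 2 (neighbors: 2, 5)

Step 2: Sum all degrees:
  3 + 3 + 3 + 0 + 3 + 2 = 14

Verification: sum of degrees = 2 * |E| = 2 * 7 = 14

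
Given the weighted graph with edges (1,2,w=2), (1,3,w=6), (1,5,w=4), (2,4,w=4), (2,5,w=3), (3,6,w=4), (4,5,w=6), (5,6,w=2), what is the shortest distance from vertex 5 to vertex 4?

Step 1: Build adjacency list with weights:
  1: 2(w=2), 3(w=6), 5(w=4)
  2: 1(w=2), 4(w=4), 5(w=3)
  3: 1(w=6), 6(w=4)
  4: 2(w=4), 5(w=6)
  5: 1(w=4), 2(w=3), 4(w=6), 6(w=2)
  6: 3(w=4), 5(w=2)

Step 2: Apply Dijkstra's algorithm from vertex 5:
  Visit vertex 5 (distance=0)
    Update dist[1] = 4
    Update dist[2] = 3
    Update dist[4] = 6
    Update dist[6] = 2
  Visit vertex 6 (distance=2)
    Update dist[3] = 6
  Visit vertex 2 (distance=3)
  Visit vertex 1 (distance=4)
  Visit vertex 3 (distance=6)
  Visit vertex 4 (distance=6)

Step 3: Shortest path: 5 -> 4
Total weight: 6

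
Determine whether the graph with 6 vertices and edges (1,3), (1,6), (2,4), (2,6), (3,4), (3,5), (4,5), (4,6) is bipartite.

Step 1: Attempt 2-coloring using BFS:
  Start at vertex 1, assign color 0
  Color vertex 3 with color 1 (neighbor of 1)
  Color vertex 6 with color 1 (neighbor of 1)
  Color vertex 4 with color 0 (neighbor of 3)
  Color vertex 5 with color 0 (neighbor of 3)
  Color vertex 2 with color 0 (neighbor of 6)

Step 2: Conflict found! Vertices 4 and 2 are adjacent but have the same color.
This means the graph contains an odd cycle.

The graph is NOT bipartite.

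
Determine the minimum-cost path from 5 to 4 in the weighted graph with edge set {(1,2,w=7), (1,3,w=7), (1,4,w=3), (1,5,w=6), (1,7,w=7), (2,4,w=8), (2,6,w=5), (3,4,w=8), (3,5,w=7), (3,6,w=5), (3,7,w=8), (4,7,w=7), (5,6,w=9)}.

Step 1: Build adjacency list with weights:
  1: 2(w=7), 3(w=7), 4(w=3), 5(w=6), 7(w=7)
  2: 1(w=7), 4(w=8), 6(w=5)
  3: 1(w=7), 4(w=8), 5(w=7), 6(w=5), 7(w=8)
  4: 1(w=3), 2(w=8), 3(w=8), 7(w=7)
  5: 1(w=6), 3(w=7), 6(w=9)
  6: 2(w=5), 3(w=5), 5(w=9)
  7: 1(w=7), 3(w=8), 4(w=7)

Step 2: Apply Dijkstra's algorithm from vertex 5:
  Visit vertex 5 (distance=0)
    Update dist[1] = 6
    Update dist[3] = 7
    Update dist[6] = 9
  Visit vertex 1 (distance=6)
    Update dist[2] = 13
    Update dist[4] = 9
    Update dist[7] = 13
  Visit vertex 3 (distance=7)
  Visit vertex 4 (distance=9)

Step 3: Shortest path: 5 -> 1 -> 4
Total weight: 6 + 3 = 9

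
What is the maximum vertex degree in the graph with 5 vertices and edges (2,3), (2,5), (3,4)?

Step 1: Count edges incident to each vertex:
  deg(1) = 0 (neighbors: none)
  deg(2) = 2 (neighbors: 3, 5)
  deg(3) = 2 (neighbors: 2, 4)
  deg(4) = 1 (neighbors: 3)
  deg(5) = 1 (neighbors: 2)

Step 2: Find maximum:
  max(0, 2, 2, 1, 1) = 2 (vertex 2)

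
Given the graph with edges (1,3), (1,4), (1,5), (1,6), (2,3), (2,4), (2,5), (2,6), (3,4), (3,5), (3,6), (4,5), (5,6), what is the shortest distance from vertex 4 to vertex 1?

Step 1: Build adjacency list:
  1: 3, 4, 5, 6
  2: 3, 4, 5, 6
  3: 1, 2, 4, 5, 6
  4: 1, 2, 3, 5
  5: 1, 2, 3, 4, 6
  6: 1, 2, 3, 5

Step 2: BFS from vertex 4 to find shortest path to 1:
  vertex 1 reached at distance 1

Step 3: Shortest path: 4 -> 1
Path length: 1 edge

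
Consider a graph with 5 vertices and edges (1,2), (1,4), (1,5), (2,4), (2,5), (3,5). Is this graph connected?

Step 1: Build adjacency list from edges:
  1: 2, 4, 5
  2: 1, 4, 5
  3: 5
  4: 1, 2
  5: 1, 2, 3

Step 2: Run BFS/DFS from vertex 1:
  Visited: {1, 2, 4, 5, 3}
  Reached 5 of 5 vertices

Step 3: All 5 vertices reached from vertex 1, so the graph is connected.
Answer: Yes, the graph is connected.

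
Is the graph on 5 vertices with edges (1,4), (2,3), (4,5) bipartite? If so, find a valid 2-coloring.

Step 1: Attempt 2-coloring using BFS:
  Start at vertex 1, assign color 0
  Color vertex 4 with color 1 (neighbor of 1)
  Color vertex 5 with color 0 (neighbor of 4)
  Start new component at vertex 2, assign color 0
  Color vertex 3 with color 1 (neighbor of 2)

Step 2: 2-coloring succeeded. No conflicts found.
  Set A (color 0): {1, 2, 5}
  Set B (color 1): {3, 4}

The graph is bipartite with partition {1, 2, 5}, {3, 4}.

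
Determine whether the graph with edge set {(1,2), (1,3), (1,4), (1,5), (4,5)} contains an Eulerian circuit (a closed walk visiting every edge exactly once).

Step 1: Find the degree of each vertex:
  deg(1) = 4
  deg(2) = 1
  deg(3) = 1
  deg(4) = 2
  deg(5) = 2

Step 2: Count vertices with odd degree:
  Odd-degree vertices: 2, 3 (2 total)

Step 3: Apply Euler's theorem:
  - Eulerian circuit exists iff graph is connected and all vertices have even degree
  - Eulerian path exists iff graph is connected and has 0 or 2 odd-degree vertices

Graph is connected with exactly 2 odd-degree vertices (2, 3).
Eulerian path exists (starting and ending at the odd-degree vertices), but no Eulerian circuit.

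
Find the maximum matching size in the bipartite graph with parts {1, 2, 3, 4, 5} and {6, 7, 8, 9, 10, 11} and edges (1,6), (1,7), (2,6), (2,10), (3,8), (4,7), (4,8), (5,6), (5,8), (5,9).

Step 1: List the neighbors of each left vertex:
  1: 6, 7
  2: 6, 10
  3: 8
  4: 7, 8
  5: 6, 8, 9

Step 2: Greedily match left vertices, then look for augmenting paths:
  Match 1 -- 6
  Match 2 -- 10
  Match 3 -- 8
  Match 4 -- 7
  Match 5 -- 9
  No augmenting path remains.

Step 3: Verify this is maximum:
  Matching size 5 = min(|L|, |R|) = min(5, 6), which is an upper bound, so this matching is maximum.

Maximum matching: {(1,6), (2,10), (3,8), (4,7), (5,9)}
Size: 5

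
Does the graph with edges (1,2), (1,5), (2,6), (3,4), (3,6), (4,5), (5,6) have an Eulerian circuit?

Step 1: Find the degree of each vertex:
  deg(1) = 2
  deg(2) = 2
  deg(3) = 2
  deg(4) = 2
  deg(5) = 3
  deg(6) = 3

Step 2: Count vertices with odd degree:
  Odd-degree vertices: 5, 6 (2 total)

Step 3: Apply Euler's theorem:
  - Eulerian circuit exists iff graph is connected and all vertices have even degree
  - Eulerian path exists iff graph is connected and has 0 or 2 odd-degree vertices

Graph is connected with exactly 2 odd-degree vertices (5, 6).
Eulerian path exists (starting and ending at the odd-degree vertices), but no Eulerian circuit.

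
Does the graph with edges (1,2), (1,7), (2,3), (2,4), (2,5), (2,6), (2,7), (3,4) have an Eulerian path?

Step 1: Find the degree of each vertex:
  deg(1) = 2
  deg(2) = 6
  deg(3) = 2
  deg(4) = 2
  deg(5) = 1
  deg(6) = 1
  deg(7) = 2

Step 2: Count vertices with odd degree:
  Odd-degree vertices: 5, 6 (2 total)

Step 3: Apply Euler's theorem:
  - Eulerian circuit exists iff graph is connected and all vertices have even degree
  - Eulerian path exists iff graph is connected and has 0 or 2 odd-degree vertices

Graph is connected with exactly 2 odd-degree vertices (5, 6).
Eulerian path exists (starting and ending at the odd-degree vertices), but no Eulerian circuit.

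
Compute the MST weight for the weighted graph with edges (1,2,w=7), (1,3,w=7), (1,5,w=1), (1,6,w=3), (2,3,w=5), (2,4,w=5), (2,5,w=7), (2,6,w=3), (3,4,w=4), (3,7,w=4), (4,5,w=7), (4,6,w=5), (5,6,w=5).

Apply Kruskal's algorithm (sort edges by weight, add if no cycle):

Sorted edges by weight:
  (1,5) w=1
  (1,6) w=3
  (2,6) w=3
  (3,7) w=4
  (3,4) w=4
  (2,3) w=5
  (2,4) w=5
  (4,6) w=5
  (5,6) w=5
  (1,2) w=7
  (1,3) w=7
  (2,5) w=7
  (4,5) w=7

Add edge (1,5) w=1 -- no cycle. Running total: 1
Add edge (1,6) w=3 -- no cycle. Running total: 4
Add edge (2,6) w=3 -- no cycle. Running total: 7
Add edge (3,7) w=4 -- no cycle. Running total: 11
Add edge (3,4) w=4 -- no cycle. Running total: 15
Add edge (2,3) w=5 -- no cycle. Running total: 20

MST edges: (1,5,w=1), (1,6,w=3), (2,6,w=3), (3,7,w=4), (3,4,w=4), (2,3,w=5)
Total MST weight: 1 + 3 + 3 + 4 + 4 + 5 = 20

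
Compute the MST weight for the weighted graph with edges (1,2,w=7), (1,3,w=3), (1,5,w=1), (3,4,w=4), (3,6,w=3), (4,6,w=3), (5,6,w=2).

Apply Kruskal's algorithm (sort edges by weight, add if no cycle):

Sorted edges by weight:
  (1,5) w=1
  (5,6) w=2
  (1,3) w=3
  (3,6) w=3
  (4,6) w=3
  (3,4) w=4
  (1,2) w=7

Add edge (1,5) w=1 -- no cycle. Running total: 1
Add edge (5,6) w=2 -- no cycle. Running total: 3
Add edge (1,3) w=3 -- no cycle. Running total: 6
Skip edge (3,6) w=3 -- would create cycle
Add edge (4,6) w=3 -- no cycle. Running total: 9
Skip edge (3,4) w=4 -- would create cycle
Add edge (1,2) w=7 -- no cycle. Running total: 16

MST edges: (1,5,w=1), (5,6,w=2), (1,3,w=3), (4,6,w=3), (1,2,w=7)
Total MST weight: 1 + 2 + 3 + 3 + 7 = 16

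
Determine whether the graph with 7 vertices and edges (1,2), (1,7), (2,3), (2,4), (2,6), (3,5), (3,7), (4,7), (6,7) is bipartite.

Step 1: Attempt 2-coloring using BFS:
  Start at vertex 1, assign color 0
  Color vertex 2 with color 1 (neighbor of 1)
  Color vertex 7 with color 1 (neighbor of 1)
  Color vertex 3 with color 0 (neighbor of 2)
  Color vertex 4 with color 0 (neighbor of 2)
  Color vertex 6 with color 0 (neighbor of 2)
  Color vertex 5 with color 1 (neighbor of 3)

Step 2: 2-coloring succeeded. No conflicts found.
  Set A (color 0): {1, 3, 4, 6}
  Set B (color 1): {2, 5, 7}

The graph is bipartite with partition {1, 3, 4, 6}, {2, 5, 7}.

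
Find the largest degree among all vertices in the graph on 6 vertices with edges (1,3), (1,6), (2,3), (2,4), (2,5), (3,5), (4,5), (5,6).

Step 1: Count edges incident to each vertex:
  deg(1) = 2 (neighbors: 3, 6)
  deg(2) = 3 (neighbors: 3, 4, 5)
  deg(3) = 3 (neighbors: 1, 2, 5)
  deg(4) = 2 (neighbors: 2, 5)
  deg(5) = 4 (neighbors: 2, 3, 4, 6)
  deg(6) = 2 (neighbors: 1, 5)

Step 2: Find maximum:
  max(2, 3, 3, 2, 4, 2) = 4 (vertex 5)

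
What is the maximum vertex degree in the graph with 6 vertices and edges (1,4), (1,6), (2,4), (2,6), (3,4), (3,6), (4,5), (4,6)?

Step 1: Count edges incident to each vertex:
  deg(1) = 2 (neighbors: 4, 6)
  deg(2) = 2 (neighbors: 4, 6)
  deg(3) = 2 (neighbors: 4, 6)
  deg(4) = 5 (neighbors: 1, 2, 3, 5, 6)
  deg(5) = 1 (neighbors: 4)
  deg(6) = 4 (neighbors: 1, 2, 3, 4)

Step 2: Find maximum:
  max(2, 2, 2, 5, 1, 4) = 5 (vertex 4)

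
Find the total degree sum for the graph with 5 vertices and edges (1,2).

Step 1: Count edges incident to each vertex:
  deg(1) = 1 (neighbors: 2)
  deg(2) = 1 (neighbors: 1)
  deg(3) = 0 (neighbors: none)
  deg(4) = 0 (neighbors: none)
  deg(5) = 0 (neighbors: none)

Step 2: Sum all degrees:
  1 + 1 + 0 + 0 + 0 = 2

Verification: sum of degrees = 2 * |E| = 2 * 1 = 2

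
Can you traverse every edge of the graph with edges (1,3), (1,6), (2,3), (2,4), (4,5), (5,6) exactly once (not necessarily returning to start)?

Step 1: Find the degree of each vertex:
  deg(1) = 2
  deg(2) = 2
  deg(3) = 2
  deg(4) = 2
  deg(5) = 2
  deg(6) = 2

Step 2: Count vertices with odd degree:
  All vertices have even degree (0 odd-degree vertices)

Step 3: Apply Euler's theorem:
  - Eulerian circuit exists iff graph is connected and all vertices have even degree
  - Eulerian path exists iff graph is connected and has 0 or 2 odd-degree vertices

Graph is connected with 0 odd-degree vertices.
Both Eulerian circuit and Eulerian path exist.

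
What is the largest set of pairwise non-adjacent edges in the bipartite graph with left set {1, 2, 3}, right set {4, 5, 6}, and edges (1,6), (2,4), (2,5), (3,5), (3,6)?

Step 1: List the neighbors of each left vertex:
  1: 6
  2: 4, 5
  3: 5, 6

Step 2: Greedily match left vertices, then look for augmenting paths:
  Match 1 -- 6
  Match 2 -- 4
  Match 3 -- 5
  No augmenting path remains.

Step 3: Verify this is maximum:
  Matching size 3 = min(|L|, |R|) = min(3, 3), which is an upper bound, so this matching is maximum.

Maximum matching: {(1,6), (2,4), (3,5)}
Size: 3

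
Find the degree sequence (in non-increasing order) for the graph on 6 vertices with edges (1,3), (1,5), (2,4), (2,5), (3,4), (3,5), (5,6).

Step 1: Count edges incident to each vertex:
  deg(1) = 2 (neighbors: 3, 5)
  deg(2) = 2 (neighbors: 4, 5)
  deg(3) = 3 (neighbors: 1, 4, 5)
  deg(4) = 2 (neighbors: 2, 3)
  deg(5) = 4 (neighbors: 1, 2, 3, 6)
  deg(6) = 1 (neighbors: 5)

Step 2: Sort degrees in non-increasing order:
  Degrees: [2, 2, 3, 2, 4, 1] -> sorted: [4, 3, 2, 2, 2, 1]

Degree sequence: [4, 3, 2, 2, 2, 1]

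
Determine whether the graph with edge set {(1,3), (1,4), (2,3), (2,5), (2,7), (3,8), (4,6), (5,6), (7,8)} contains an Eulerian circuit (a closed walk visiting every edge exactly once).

Step 1: Find the degree of each vertex:
  deg(1) = 2
  deg(2) = 3
  deg(3) = 3
  deg(4) = 2
  deg(5) = 2
  deg(6) = 2
  deg(7) = 2
  deg(8) = 2

Step 2: Count vertices with odd degree:
  Odd-degree vertices: 2, 3 (2 total)

Step 3: Apply Euler's theorem:
  - Eulerian circuit exists iff graph is connected and all vertices have even degree
  - Eulerian path exists iff graph is connected and has 0 or 2 odd-degree vertices

Graph is connected with exactly 2 odd-degree vertices (2, 3).
Eulerian path exists (starting and ending at the odd-degree vertices), but no Eulerian circuit.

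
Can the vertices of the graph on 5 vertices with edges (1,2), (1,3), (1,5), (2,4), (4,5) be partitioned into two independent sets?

Step 1: Attempt 2-coloring using BFS:
  Start at vertex 1, assign color 0
  Color vertex 2 with color 1 (neighbor of 1)
  Color vertex 3 with color 1 (neighbor of 1)
  Color vertex 5 with color 1 (neighbor of 1)
  Color vertex 4 with color 0 (neighbor of 2)

Step 2: 2-coloring succeeded. No conflicts found.
  Set A (color 0): {1, 4}
  Set B (color 1): {2, 3, 5}

The graph is bipartite with partition {1, 4}, {2, 3, 5}.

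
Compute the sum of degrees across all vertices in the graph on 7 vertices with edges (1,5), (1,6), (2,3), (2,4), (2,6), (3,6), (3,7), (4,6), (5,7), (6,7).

Step 1: Count edges incident to each vertex:
  deg(1) = 2 (neighbors: 5, 6)
  deg(2) = 3 (neighbors: 3, 4, 6)
  deg(3) = 3 (neighbors: 2, 6, 7)
  deg(4) = 2 (neighbors: 2, 6)
  deg(5) = 2 (neighbors: 1, 7)
  deg(6) = 5 (neighbors: 1, 2, 3, 4, 7)
  deg(7) = 3 (neighbors: 3, 5, 6)

Step 2: Sum all degrees:
  2 + 3 + 3 + 2 + 2 + 5 + 3 = 20

Verification: sum of degrees = 2 * |E| = 2 * 10 = 20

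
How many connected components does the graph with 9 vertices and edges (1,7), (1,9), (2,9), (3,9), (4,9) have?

Step 1: Build adjacency list from edges:
  1: 7, 9
  2: 9
  3: 9
  4: 9
  5: (none)
  6: (none)
  7: 1
  8: (none)
  9: 1, 2, 3, 4

Step 2: Run BFS/DFS from vertex 1:
  Visited: {1, 7, 9, 2, 3, 4}
  Reached 6 of 9 vertices

Step 3: Only 6 of 9 vertices reached. Graph is disconnected.
Connected components: {1, 2, 3, 4, 7, 9}, {5}, {6}, {8}
Number of connected components: 4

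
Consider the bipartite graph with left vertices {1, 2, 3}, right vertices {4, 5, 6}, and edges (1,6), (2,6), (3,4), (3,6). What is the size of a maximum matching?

Step 1: List the neighbors of each left vertex:
  1: 6
  2: 6
  3: 4, 6

Step 2: Greedily match left vertices, then look for augmenting paths:
  Match 1 -- 6
  Match 3 -- 4
  No augmenting path remains.

Step 3: Verify this is maximum:
  Matching has size 2. The vertex set {3, 6} covers every edge and has size 2; any matching has at most one edge per cover vertex, so 2 is maximum (König's theorem).

Maximum matching: {(1,6), (3,4)}
Size: 2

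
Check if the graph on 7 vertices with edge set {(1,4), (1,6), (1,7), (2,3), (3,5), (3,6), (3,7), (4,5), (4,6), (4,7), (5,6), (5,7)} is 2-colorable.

Step 1: Attempt 2-coloring using BFS:
  Start at vertex 1, assign color 0
  Color vertex 4 with color 1 (neighbor of 1)
  Color vertex 6 with color 1 (neighbor of 1)
  Color vertex 7 with color 1 (neighbor of 1)
  Color vertex 5 with color 0 (neighbor of 4)

Step 2: Conflict found! Vertices 4 and 6 are adjacent but have the same color.
This means the graph contains an odd cycle.

The graph is NOT bipartite.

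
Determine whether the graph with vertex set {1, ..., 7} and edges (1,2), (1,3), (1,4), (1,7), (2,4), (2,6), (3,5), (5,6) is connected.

Step 1: Build adjacency list from edges:
  1: 2, 3, 4, 7
  2: 1, 4, 6
  3: 1, 5
  4: 1, 2
  5: 3, 6
  6: 2, 5
  7: 1

Step 2: Run BFS/DFS from vertex 1:
  Visited: {1, 2, 3, 4, 7, 6, 5}
  Reached 7 of 7 vertices

Step 3: All 7 vertices reached from vertex 1, so the graph is connected.
Answer: Yes, the graph is connected.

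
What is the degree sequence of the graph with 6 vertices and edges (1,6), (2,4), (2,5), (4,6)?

Step 1: Count edges incident to each vertex:
  deg(1) = 1 (neighbors: 6)
  deg(2) = 2 (neighbors: 4, 5)
  deg(3) = 0 (neighbors: none)
  deg(4) = 2 (neighbors: 2, 6)
  deg(5) = 1 (neighbors: 2)
  deg(6) = 2 (neighbors: 1, 4)

Step 2: Sort degrees in non-increasing order:
  Degrees: [1, 2, 0, 2, 1, 2] -> sorted: [2, 2, 2, 1, 1, 0]

Degree sequence: [2, 2, 2, 1, 1, 0]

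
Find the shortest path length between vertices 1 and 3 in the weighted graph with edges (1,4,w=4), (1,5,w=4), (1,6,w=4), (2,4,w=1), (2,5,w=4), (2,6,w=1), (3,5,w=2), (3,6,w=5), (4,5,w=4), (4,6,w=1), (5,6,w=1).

Step 1: Build adjacency list with weights:
  1: 4(w=4), 5(w=4), 6(w=4)
  2: 4(w=1), 5(w=4), 6(w=1)
  3: 5(w=2), 6(w=5)
  4: 1(w=4), 2(w=1), 5(w=4), 6(w=1)
  5: 1(w=4), 2(w=4), 3(w=2), 4(w=4), 6(w=1)
  6: 1(w=4), 2(w=1), 3(w=5), 4(w=1), 5(w=1)

Step 2: Apply Dijkstra's algorithm from vertex 1:
  Visit vertex 1 (distance=0)
    Update dist[4] = 4
    Update dist[5] = 4
    Update dist[6] = 4
  Visit vertex 4 (distance=4)
    Update dist[2] = 5
  Visit vertex 5 (distance=4)
    Update dist[3] = 6
  Visit vertex 6 (distance=4)
  Visit vertex 2 (distance=5)
  Visit vertex 3 (distance=6)

Step 3: Shortest path: 1 -> 5 -> 3
Total weight: 4 + 2 = 6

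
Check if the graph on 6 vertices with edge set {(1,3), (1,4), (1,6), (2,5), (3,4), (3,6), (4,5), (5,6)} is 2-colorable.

Step 1: Attempt 2-coloring using BFS:
  Start at vertex 1, assign color 0
  Color vertex 3 with color 1 (neighbor of 1)
  Color vertex 4 with color 1 (neighbor of 1)
  Color vertex 6 with color 1 (neighbor of 1)

Step 2: Conflict found! Vertices 3 and 4 are adjacent but have the same color.
This means the graph contains an odd cycle.

The graph is NOT bipartite.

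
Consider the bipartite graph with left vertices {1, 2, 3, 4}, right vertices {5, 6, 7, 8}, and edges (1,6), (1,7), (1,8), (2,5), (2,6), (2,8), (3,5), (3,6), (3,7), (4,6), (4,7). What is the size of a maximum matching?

Step 1: List the neighbors of each left vertex:
  1: 6, 7, 8
  2: 5, 6, 8
  3: 5, 6, 7
  4: 6, 7

Step 2: Greedily match left vertices, then look for augmenting paths:
  Match 1 -- 8
  Match 2 -- 5
  Match 3 -- 7
  Match 4 -- 6
  No augmenting path remains.

Step 3: Verify this is maximum:
  Matching size 4 = min(|L|, |R|) = min(4, 4), which is an upper bound, so this matching is maximum.

Maximum matching: {(1,8), (2,5), (3,7), (4,6)}
Size: 4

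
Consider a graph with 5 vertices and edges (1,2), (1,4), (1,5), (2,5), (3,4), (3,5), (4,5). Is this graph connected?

Step 1: Build adjacency list from edges:
  1: 2, 4, 5
  2: 1, 5
  3: 4, 5
  4: 1, 3, 5
  5: 1, 2, 3, 4

Step 2: Run BFS/DFS from vertex 1:
  Visited: {1, 2, 4, 5, 3}
  Reached 5 of 5 vertices

Step 3: All 5 vertices reached from vertex 1, so the graph is connected.
Answer: Yes, the graph is connected.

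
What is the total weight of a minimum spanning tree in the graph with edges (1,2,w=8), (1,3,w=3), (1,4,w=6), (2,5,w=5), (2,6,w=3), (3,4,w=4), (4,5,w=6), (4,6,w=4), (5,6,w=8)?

Apply Kruskal's algorithm (sort edges by weight, add if no cycle):

Sorted edges by weight:
  (1,3) w=3
  (2,6) w=3
  (3,4) w=4
  (4,6) w=4
  (2,5) w=5
  (1,4) w=6
  (4,5) w=6
  (1,2) w=8
  (5,6) w=8

Add edge (1,3) w=3 -- no cycle. Running total: 3
Add edge (2,6) w=3 -- no cycle. Running total: 6
Add edge (3,4) w=4 -- no cycle. Running total: 10
Add edge (4,6) w=4 -- no cycle. Running total: 14
Add edge (2,5) w=5 -- no cycle. Running total: 19

MST edges: (1,3,w=3), (2,6,w=3), (3,4,w=4), (4,6,w=4), (2,5,w=5)
Total MST weight: 3 + 3 + 4 + 4 + 5 = 19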